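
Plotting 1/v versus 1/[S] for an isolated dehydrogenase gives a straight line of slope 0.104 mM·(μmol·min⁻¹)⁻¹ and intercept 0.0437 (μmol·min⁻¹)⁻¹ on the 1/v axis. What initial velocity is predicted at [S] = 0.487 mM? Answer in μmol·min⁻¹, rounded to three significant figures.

3.89 μmol·min⁻¹

The y-intercept is 1/Vmax, so Vmax = 1/0.0437 = 22.9 μmol·min⁻¹.
The slope is Km/Vmax, so Km = 0.104 × 22.9 = 2.38 mM.
Then v = 22.9 × 0.487/(2.38 + 0.487) = 3.89 μmol·min⁻¹.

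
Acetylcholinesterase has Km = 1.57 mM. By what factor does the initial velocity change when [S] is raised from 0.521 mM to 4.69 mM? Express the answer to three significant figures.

Since Vmax cancels, v₂/v₁ = [S]₂(Km+[S]₁) / [S]₁(Km+[S]₂).
= 4.69×(1.57+0.521) / (0.521×(1.57+4.69)) = 9.807/3.261 = 3.01.

3.01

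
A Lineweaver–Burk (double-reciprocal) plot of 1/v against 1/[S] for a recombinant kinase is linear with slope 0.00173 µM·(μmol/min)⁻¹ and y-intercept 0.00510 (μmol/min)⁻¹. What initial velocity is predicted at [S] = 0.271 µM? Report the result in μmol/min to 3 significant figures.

The y-intercept is 1/Vmax, so Vmax = 1/0.00510 = 196 μmol/min.
The slope is Km/Vmax, so Km = 0.00173 × 196 = 0.339 µM.
Then v = 196 × 0.271/(0.339 + 0.271) = 87.1 μmol/min.

87.1 μmol/min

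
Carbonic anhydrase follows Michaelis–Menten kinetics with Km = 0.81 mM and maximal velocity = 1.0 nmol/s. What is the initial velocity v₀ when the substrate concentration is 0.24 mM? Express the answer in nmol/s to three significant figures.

0.229 nmol/s

v = Vmax·[S]/(Km + [S]) = 1.0 × 0.24 / (0.81 + 0.24)
  = 0.2400 / 1.050 = 0.229 nmol/s.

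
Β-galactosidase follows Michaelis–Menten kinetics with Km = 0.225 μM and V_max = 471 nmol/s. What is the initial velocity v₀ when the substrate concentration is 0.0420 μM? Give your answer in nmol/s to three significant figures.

v = Vmax·[S]/(Km + [S]) = 471 × 0.0420 / (0.225 + 0.0420)
  = 19.78 / 0.2670 = 74.1 nmol/s.

74.1 nmol/s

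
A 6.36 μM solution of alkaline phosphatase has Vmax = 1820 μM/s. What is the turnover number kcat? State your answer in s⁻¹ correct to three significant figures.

286 s⁻¹

kcat = Vmax/[E]total = 1820 μM/s / 6.36 μM = 286 s⁻¹.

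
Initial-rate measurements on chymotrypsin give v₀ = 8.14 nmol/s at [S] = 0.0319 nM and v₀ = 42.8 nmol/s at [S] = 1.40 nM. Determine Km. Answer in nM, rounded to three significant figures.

0.154 nM

From v = Vmax[S]/(Km+[S]), each point gives Vmax = v(Km+[S])/[S].
Equating: 8.14(Km+0.0319)/0.0319 = 42.8(Km+1.40)/1.40.
255.2·Km + 8.14 = 30.57·Km + 42.8, so (255.2 − 30.57)·Km = 42.8 − 8.14.
Km = 34.66/224.6 = 0.154 nM; then Vmax = 8.14(0.154+0.0319)/0.0319 = 47.5 nmol/s.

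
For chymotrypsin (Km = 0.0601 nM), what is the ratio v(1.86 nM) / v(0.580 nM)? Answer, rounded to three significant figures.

Since Vmax cancels, v₂/v₁ = [S]₂(Km+[S]₁) / [S]₁(Km+[S]₂).
= 1.86×(0.0601+0.580) / (0.580×(0.0601+1.86)) = 1.191/1.114 = 1.07.

1.07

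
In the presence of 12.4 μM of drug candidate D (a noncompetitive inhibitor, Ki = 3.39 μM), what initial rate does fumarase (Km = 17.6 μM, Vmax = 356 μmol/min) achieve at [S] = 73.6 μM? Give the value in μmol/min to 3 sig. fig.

61.7 μmol/min

α = 1 + [I]/Ki = 1 + 12.4/3.39 = 4.658.
For a noncompetitive inhibitor, Vmax is reduced to Vmax/α while Km is unchanged: Km,app = 17.6 μM, Vmax,app = 76.4 μmol/min.
v = Vmax,app·[S]/(Km,app + [S]) = 76.4 × 73.6/(17.6 + 73.6) = 61.7 μmol/min.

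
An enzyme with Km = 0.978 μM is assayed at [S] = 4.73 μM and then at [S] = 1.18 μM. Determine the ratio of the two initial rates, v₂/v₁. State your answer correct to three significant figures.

The fractional saturations are [S]/(Km+[S]) = 4.73/5.708 = 0.8287 and 1.18/2.158 = 0.5468.
v₂/v₁ is just their ratio: 0.5468/0.8287 = 0.660.

0.660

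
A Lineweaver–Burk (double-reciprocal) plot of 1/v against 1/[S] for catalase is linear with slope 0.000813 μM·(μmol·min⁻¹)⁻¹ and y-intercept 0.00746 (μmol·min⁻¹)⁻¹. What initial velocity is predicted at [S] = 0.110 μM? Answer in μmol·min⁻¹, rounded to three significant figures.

67.3 μmol·min⁻¹

The y-intercept is 1/Vmax, so Vmax = 1/0.00746 = 134 μmol·min⁻¹.
The slope is Km/Vmax, so Km = 0.000813 × 134 = 0.109 μM.
Then v = 134 × 0.110/(0.109 + 0.110) = 67.3 μmol·min⁻¹.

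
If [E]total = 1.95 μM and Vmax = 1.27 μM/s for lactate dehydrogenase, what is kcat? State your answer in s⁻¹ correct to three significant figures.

kcat = Vmax/[E]total = 1.27 μM/s / 1.95 μM = 0.651 s⁻¹.

0.651 s⁻¹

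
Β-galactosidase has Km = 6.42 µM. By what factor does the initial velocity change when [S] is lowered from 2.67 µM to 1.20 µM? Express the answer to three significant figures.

The fractional saturations are [S]/(Km+[S]) = 2.67/9.090 = 0.2937 and 1.20/7.620 = 0.1575.
v₂/v₁ is just their ratio: 0.1575/0.2937 = 0.536.

0.536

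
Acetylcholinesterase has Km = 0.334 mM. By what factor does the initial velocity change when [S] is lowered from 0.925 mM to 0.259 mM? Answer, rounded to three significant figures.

The fractional saturations are [S]/(Km+[S]) = 0.925/1.259 = 0.7347 and 0.259/0.5930 = 0.4368.
v₂/v₁ is just their ratio: 0.4368/0.7347 = 0.594.

0.594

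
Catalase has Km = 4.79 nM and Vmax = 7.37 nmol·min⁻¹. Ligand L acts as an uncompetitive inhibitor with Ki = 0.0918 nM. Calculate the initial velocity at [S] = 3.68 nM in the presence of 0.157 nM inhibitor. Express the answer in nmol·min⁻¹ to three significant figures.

1.84 nmol·min⁻¹

α = 1 + [I]/Ki = 1 + 0.157/0.0918 = 2.710.
For an uncompetitive inhibitor, both parameters are divided by α, giving Vmax/α and Km/α: Km,app = 1.77 nM, Vmax,app = 2.72 nmol·min⁻¹.
v = Vmax,app·[S]/(Km,app + [S]) = 2.72 × 3.68/(1.77 + 3.68) = 1.84 nmol·min⁻¹.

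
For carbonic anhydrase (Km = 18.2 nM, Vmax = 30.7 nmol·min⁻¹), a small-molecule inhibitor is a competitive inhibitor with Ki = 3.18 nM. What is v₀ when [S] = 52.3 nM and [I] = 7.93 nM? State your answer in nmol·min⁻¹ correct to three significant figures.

With α = 1 + [I]/Ki = 1 + 7.93/3.18 = 3.494, the competitive rate law is v = Vmax[S] / (αKm + [S]).
v = 30.7×52.3 / (3.494×18.2 + 52.3) = 1606/115.9 = 13.9 nmol·min⁻¹.

13.9 nmol·min⁻¹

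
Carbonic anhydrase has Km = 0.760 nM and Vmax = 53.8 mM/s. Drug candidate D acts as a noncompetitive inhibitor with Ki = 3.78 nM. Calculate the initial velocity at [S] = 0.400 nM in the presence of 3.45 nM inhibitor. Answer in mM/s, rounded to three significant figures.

9.70 mM/s

α = 1 + [I]/Ki = 1 + 3.45/3.78 = 1.913.
For a noncompetitive inhibitor, Vmax is reduced to Vmax/α while Km is unchanged: Km,app = 0.760 nM, Vmax,app = 28.1 mM/s.
v = Vmax,app·[S]/(Km,app + [S]) = 28.1 × 0.400/(0.760 + 0.400) = 9.70 mM/s.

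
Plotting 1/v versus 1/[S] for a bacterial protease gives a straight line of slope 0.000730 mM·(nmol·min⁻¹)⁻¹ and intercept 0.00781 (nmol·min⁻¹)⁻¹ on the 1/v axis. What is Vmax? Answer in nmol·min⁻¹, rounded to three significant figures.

128 nmol·min⁻¹

The y-intercept of a Lineweaver–Burk plot equals 1/Vmax, so Vmax = 1/0.00781 = 128 nmol·min⁻¹.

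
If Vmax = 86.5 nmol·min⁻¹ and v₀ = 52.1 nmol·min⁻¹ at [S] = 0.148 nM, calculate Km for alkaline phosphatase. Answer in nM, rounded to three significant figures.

From v = Vmax[S]/(Km+[S]), Km = [S](Vmax − v)/v.
Km = 0.148 × (86.5 − 52.1) / 52.1 = 5.091/52.1 = 0.0977 nM.

0.0977 nM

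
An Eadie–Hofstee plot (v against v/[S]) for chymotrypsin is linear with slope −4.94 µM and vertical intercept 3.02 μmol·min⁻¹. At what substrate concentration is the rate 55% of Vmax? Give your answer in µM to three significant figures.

6.04 µM

The Eadie–Hofstee slope gives Km = 4.94 µM (slope = −Km).
v/Vmax = [S]/(Km+[S]) = 0.55 ⇒ [S] = Km·0.55/(1−0.55) = 4.94 × 1.222 = 6.04 µM.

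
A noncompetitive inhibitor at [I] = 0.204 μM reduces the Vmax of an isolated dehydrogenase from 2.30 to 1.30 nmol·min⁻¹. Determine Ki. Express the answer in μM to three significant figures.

Noncompetitive: Vmax,app = Vmax/α with α = 1 + [I]/Ki.
α = Vmax/Vmax,app = 2.30/1.30 = 1.769.
Since α = 1 + [I]/Ki, [I]/Ki = 1.769 − 1 = 0.7692 and Ki = 0.204/0.7692 = 0.265 μM.

0.265 μM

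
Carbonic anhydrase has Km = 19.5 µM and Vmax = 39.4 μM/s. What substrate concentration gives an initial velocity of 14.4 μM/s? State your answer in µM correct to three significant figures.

11.2 µM

The required fractional saturation is v/Vmax = 14.4/39.4 = 0.3655.
Then [S]/(Km+[S]) = 0.3655 ⇒ [S] = 19.5 × 0.3655/(1 − 0.3655) = 11.2 µM.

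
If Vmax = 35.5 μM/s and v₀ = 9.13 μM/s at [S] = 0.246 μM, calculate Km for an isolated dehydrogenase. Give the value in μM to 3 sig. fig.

0.711 μM

From v = Vmax[S]/(Km+[S]), Km = [S](Vmax − v)/v.
Km = 0.246 × (35.5 − 9.13) / 9.13 = 6.487/9.13 = 0.711 μM.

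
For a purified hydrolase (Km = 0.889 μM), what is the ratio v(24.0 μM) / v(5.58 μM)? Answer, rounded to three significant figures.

Since Vmax cancels, v₂/v₁ = [S]₂(Km+[S]₁) / [S]₁(Km+[S]₂).
= 24.0×(0.889+5.58) / (5.58×(0.889+24.0)) = 155.3/138.9 = 1.12.

1.12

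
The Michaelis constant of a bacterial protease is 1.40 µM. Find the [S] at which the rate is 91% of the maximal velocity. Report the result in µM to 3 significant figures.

v/Vmax = [S]/(Km+[S]) = 0.91, so [S] = Km·0.91/(1 − 0.91) = 1.40 × 10.11.
[S] = 14.2 µM.

14.2 µM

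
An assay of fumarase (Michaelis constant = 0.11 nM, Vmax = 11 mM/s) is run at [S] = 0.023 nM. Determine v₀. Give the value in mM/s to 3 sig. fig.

[S]/(Km+[S]) = 0.023/0.1330 = 0.1729, the fractional saturation.
v = 0.1729 × Vmax = 0.1729 × 11 = 1.90 mM/s.

1.90 mM/s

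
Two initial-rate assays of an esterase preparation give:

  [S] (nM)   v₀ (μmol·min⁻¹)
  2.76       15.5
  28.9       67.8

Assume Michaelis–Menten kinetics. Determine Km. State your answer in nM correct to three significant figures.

16.0 nM

From v = Vmax[S]/(Km+[S]), each point gives Vmax = v(Km+[S])/[S].
Equating: 15.5(Km+2.76)/2.76 = 67.8(Km+28.9)/28.9.
5.616·Km + 15.5 = 2.346·Km + 67.8, so (5.616 − 2.346)·Km = 67.8 − 15.5.
Km = 52.30/3.270 = 16.0 nM; then Vmax = 15.5(16.0+2.76)/2.76 = 105 μmol·min⁻¹.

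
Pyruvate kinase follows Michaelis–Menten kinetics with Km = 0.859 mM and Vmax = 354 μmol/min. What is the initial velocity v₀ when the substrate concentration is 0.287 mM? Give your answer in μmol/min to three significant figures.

[S]/(Km+[S]) = 0.287/1.146 = 0.2504, the fractional saturation.
v = 0.2504 × Vmax = 0.2504 × 354 = 88.7 μmol/min.

88.7 μmol/min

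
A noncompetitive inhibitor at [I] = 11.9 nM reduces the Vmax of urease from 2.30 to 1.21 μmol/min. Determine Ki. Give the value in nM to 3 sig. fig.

13.2 nM

Noncompetitive: Vmax,app = Vmax/α with α = 1 + [I]/Ki.
α = Vmax/Vmax,app = 2.30/1.21 = 1.901.
Since α = 1 + [I]/Ki, [I]/Ki = 1.901 − 1 = 0.9008 and Ki = 11.9/0.9008 = 13.2 nM.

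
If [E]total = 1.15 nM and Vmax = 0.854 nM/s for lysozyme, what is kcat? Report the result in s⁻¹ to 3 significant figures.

kcat = Vmax/[E]total = 0.854 nM/s / 1.15 nM = 0.743 s⁻¹.

0.743 s⁻¹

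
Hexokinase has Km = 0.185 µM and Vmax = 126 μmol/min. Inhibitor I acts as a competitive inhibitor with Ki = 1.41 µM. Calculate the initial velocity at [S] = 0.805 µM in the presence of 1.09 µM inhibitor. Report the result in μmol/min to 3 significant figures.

89.5 μmol/min

α = 1 + [I]/Ki = 1 + 1.09/1.41 = 1.773.
For a competitive inhibitor, Vmax is unchanged and the apparent Km becomes α·Km: Km,app = 0.328 µM, Vmax,app = 126 μmol/min.
v = Vmax,app·[S]/(Km,app + [S]) = 126 × 0.805/(0.328 + 0.805) = 89.5 μmol/min.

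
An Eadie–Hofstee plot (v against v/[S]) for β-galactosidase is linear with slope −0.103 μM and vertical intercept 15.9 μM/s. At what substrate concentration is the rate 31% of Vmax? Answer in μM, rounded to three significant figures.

0.0463 μM

The Eadie–Hofstee slope gives Km = 0.103 μM (slope = −Km).
v/Vmax = [S]/(Km+[S]) = 0.31 ⇒ [S] = Km·0.31/(1−0.31) = 0.103 × 0.4493 = 0.0463 μM.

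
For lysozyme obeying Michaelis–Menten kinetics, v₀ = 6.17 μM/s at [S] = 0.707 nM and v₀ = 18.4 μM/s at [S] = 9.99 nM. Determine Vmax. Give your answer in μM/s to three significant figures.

21.7 μM/s

In reciprocal form, 1/v = (Km/Vmax)·(1/[S]) + 1/Vmax. The two points give (1/[S], 1/v) = (1.414, 0.1621) and (0.1001, 0.05435).
Slope = (0.1621 − 0.05435)/(1.414 − 0.1001) = 0.08196; intercept = 0.1621 − 0.08196×1.414 = 0.04614.
Vmax = 1/intercept = 21.7 μM/s; Km = slope × Vmax = 0.08196 × 21.7 = 1.78 nM.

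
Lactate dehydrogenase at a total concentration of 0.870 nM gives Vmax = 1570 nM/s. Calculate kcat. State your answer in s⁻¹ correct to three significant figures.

kcat = Vmax/[E]total = 1570 nM/s / 0.870 nM = 1800 s⁻¹.

1800 s⁻¹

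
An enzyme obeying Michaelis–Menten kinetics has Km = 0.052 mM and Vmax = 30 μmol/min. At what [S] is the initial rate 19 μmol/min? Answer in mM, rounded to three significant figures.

Rearranging v = Vmax[S]/(Km+[S]) gives [S] = Km·v/(Vmax − v).
[S] = 0.052 × 19 / (30 − 19) = 0.9880/11.00 = 0.0898 mM.

0.0898 mM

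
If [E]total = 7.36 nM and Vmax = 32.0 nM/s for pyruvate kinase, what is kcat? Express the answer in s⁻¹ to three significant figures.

4.35 s⁻¹

kcat = Vmax/[E]total = 32.0 nM/s / 7.36 nM = 4.35 s⁻¹.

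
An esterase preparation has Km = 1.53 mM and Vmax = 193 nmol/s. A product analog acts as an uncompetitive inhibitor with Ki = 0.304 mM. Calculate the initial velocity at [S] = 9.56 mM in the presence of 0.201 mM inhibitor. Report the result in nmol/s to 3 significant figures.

106 nmol/s

α = 1 + [I]/Ki = 1 + 0.201/0.304 = 1.661.
For an uncompetitive inhibitor, both parameters are divided by α, giving Vmax/α and Km/α: Km,app = 0.921 mM, Vmax,app = 116 nmol/s.
v = Vmax,app·[S]/(Km,app + [S]) = 116 × 9.56/(0.921 + 9.56) = 106 nmol/s.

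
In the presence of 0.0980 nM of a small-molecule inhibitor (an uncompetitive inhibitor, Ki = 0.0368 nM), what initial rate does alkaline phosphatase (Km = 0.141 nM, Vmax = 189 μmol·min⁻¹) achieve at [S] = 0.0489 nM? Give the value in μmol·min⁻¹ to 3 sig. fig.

28.9 μmol·min⁻¹

With α = 1 + [I]/Ki = 1 + 0.0980/0.0368 = 3.663, the uncompetitive rate law is v = (Vmax/α)·[S] / (Km/α + [S]).
v = (189/3.663)×0.0489 / (0.141/3.663 + 0.0489) = 2.523/0.08739 = 28.9 μmol·min⁻¹.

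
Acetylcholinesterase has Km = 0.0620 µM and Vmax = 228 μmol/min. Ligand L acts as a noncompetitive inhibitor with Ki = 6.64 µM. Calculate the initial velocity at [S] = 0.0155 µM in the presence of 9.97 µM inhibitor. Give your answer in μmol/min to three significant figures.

α = 1 + [I]/Ki = 1 + 9.97/6.64 = 2.502.
For a noncompetitive inhibitor, Vmax is reduced to Vmax/α while Km is unchanged: Km,app = 0.0620 µM, Vmax,app = 91.1 μmol/min.
v = Vmax,app·[S]/(Km,app + [S]) = 91.1 × 0.0155/(0.0620 + 0.0155) = 18.2 μmol/min.

18.2 μmol/min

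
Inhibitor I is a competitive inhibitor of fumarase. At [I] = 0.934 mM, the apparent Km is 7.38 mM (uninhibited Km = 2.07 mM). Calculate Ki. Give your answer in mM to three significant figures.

0.364 mM

Competitive: Km,app = α·Km with α = 1 + [I]/Ki.
α = Km,app/Km = 7.38/2.07 = 3.565.
Since α = 1 + [I]/Ki, [I]/Ki = 3.565 − 1 = 2.565 and Ki = 0.934/2.565 = 0.364 mM.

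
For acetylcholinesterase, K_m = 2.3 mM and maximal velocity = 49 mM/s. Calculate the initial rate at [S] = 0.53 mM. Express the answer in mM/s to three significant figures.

9.18 mM/s

[S]/(Km+[S]) = 0.53/2.830 = 0.1873, the fractional saturation.
v = 0.1873 × Vmax = 0.1873 × 49 = 9.18 mM/s.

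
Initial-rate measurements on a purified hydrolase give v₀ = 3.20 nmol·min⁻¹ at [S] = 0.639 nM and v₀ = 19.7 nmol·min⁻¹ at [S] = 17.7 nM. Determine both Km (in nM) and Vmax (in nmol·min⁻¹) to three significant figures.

In reciprocal form, 1/v = (Km/Vmax)·(1/[S]) + 1/Vmax. The two points give (1/[S], 1/v) = (1.565, 0.3125) and (0.05650, 0.05076).
Slope = (0.3125 − 0.05076)/(1.565 − 0.05650) = 0.1735; intercept = 0.3125 − 0.1735×1.565 = 0.04096.
Vmax = 1/intercept = 24.4 nmol·min⁻¹; Km = slope × Vmax = 0.1735 × 24.4 = 4.24 nM.

Km = 4.24 nM; Vmax = 24.4 nmol·min⁻¹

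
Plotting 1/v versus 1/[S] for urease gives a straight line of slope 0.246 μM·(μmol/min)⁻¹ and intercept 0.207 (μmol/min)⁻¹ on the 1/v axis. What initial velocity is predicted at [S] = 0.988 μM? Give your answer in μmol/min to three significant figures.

2.19 μmol/min

The y-intercept is 1/Vmax, so Vmax = 1/0.207 = 4.83 μmol/min.
The slope is Km/Vmax, so Km = 0.246 × 4.83 = 1.19 μM.
Then v = 4.83 × 0.988/(1.19 + 0.988) = 2.19 μmol/min.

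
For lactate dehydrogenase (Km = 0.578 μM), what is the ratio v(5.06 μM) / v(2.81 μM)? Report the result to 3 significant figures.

The fractional saturations are [S]/(Km+[S]) = 2.81/3.388 = 0.8294 and 5.06/5.638 = 0.8975.
v₂/v₁ is just their ratio: 0.8975/0.8294 = 1.08.

1.08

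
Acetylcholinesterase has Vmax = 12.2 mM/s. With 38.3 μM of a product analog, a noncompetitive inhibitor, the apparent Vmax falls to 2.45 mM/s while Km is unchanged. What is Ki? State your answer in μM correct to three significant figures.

Noncompetitive: Vmax,app = Vmax/α with α = 1 + [I]/Ki.
α = Vmax/Vmax,app = 12.2/2.45 = 4.980.
Ki = [I]/(α − 1) = 38.3/3.980 = 9.62 μM.

9.62 μM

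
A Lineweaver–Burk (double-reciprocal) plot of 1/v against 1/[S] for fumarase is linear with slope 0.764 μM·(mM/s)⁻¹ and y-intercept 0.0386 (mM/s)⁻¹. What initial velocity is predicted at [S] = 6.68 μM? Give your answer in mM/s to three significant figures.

The y-intercept is 1/Vmax, so Vmax = 1/0.0386 = 25.9 mM/s.
The slope is Km/Vmax, so Km = 0.764 × 25.9 = 19.8 μM.
Then v = 25.9 × 6.68/(19.8 + 6.68) = 6.54 mM/s.

6.54 mM/s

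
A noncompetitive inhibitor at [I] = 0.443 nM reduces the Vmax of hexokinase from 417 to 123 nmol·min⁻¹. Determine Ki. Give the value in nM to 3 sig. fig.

0.185 nM

Noncompetitive: Vmax,app = Vmax/α with α = 1 + [I]/Ki.
α = Vmax/Vmax,app = 417/123 = 3.390.
Ki = [I]/(α − 1) = 0.443/2.390 = 0.185 nM.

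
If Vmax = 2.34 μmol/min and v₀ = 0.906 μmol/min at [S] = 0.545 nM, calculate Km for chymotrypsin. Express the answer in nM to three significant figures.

From v = Vmax[S]/(Km+[S]), Km = [S](Vmax − v)/v.
Km = 0.545 × (2.34 − 0.906) / 0.906 = 0.7815/0.906 = 0.863 nM.

0.863 nM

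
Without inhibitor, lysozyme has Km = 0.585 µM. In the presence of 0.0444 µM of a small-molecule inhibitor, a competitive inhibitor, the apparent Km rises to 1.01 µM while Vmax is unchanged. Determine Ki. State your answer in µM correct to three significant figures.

0.0611 µM

Competitive: Km,app = α·Km with α = 1 + [I]/Ki.
α = Km,app/Km = 1.01/0.585 = 1.726.
Since α = 1 + [I]/Ki, [I]/Ki = 1.726 − 1 = 0.7265 and Ki = 0.0444/0.7265 = 0.0611 µM.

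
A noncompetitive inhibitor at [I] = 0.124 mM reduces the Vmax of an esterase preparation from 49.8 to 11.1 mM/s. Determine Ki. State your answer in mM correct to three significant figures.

0.0356 mM

Noncompetitive: Vmax,app = Vmax/α with α = 1 + [I]/Ki.
α = Vmax/Vmax,app = 49.8/11.1 = 4.486.
Since α = 1 + [I]/Ki, [I]/Ki = 4.486 − 1 = 3.486 and Ki = 0.124/3.486 = 0.0356 mM.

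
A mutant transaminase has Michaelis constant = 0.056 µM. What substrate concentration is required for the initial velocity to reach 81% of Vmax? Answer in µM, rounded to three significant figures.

0.239 µM

v/Vmax = [S]/(Km+[S]) = 0.81, so [S] = Km·0.81/(1 − 0.81) = 0.056 × 4.263.
[S] = 0.239 µM.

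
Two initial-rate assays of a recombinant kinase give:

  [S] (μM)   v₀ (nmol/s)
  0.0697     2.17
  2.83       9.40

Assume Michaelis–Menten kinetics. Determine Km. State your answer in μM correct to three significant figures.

From v = Vmax[S]/(Km+[S]), each point gives Vmax = v(Km+[S])/[S].
Equating: 2.17(Km+0.0697)/0.0697 = 9.40(Km+2.83)/2.83.
31.13·Km + 2.17 = 3.322·Km + 9.40, so (31.13 − 3.322)·Km = 9.40 − 2.17.
Km = 7.230/27.81 = 0.260 μM; then Vmax = 2.17(0.260+0.0697)/0.0697 = 10.3 nmol/s.

0.260 μM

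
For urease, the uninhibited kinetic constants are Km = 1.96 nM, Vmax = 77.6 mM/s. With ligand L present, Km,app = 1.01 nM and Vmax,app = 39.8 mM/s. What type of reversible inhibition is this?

Both Km and Vmax decrease by the same factor (~1.95-fold) — characteristic of uncompetitive inhibition.

uncompetitive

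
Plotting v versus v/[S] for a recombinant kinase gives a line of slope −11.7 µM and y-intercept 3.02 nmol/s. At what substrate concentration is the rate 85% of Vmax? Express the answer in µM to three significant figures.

The Eadie–Hofstee slope gives Km = 11.7 µM (slope = −Km).
v/Vmax = [S]/(Km+[S]) = 0.85 ⇒ [S] = Km·0.85/(1−0.85) = 11.7 × 5.667 = 66.3 µM.

66.3 µM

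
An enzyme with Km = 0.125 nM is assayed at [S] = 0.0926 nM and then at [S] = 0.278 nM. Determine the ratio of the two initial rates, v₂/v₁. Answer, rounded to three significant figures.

Since Vmax cancels, v₂/v₁ = [S]₂(Km+[S]₁) / [S]₁(Km+[S]₂).
= 0.278×(0.125+0.0926) / (0.0926×(0.125+0.278)) = 0.06049/0.03732 = 1.62.

1.62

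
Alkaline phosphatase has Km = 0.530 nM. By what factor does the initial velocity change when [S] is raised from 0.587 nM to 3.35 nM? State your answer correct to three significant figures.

1.64

Since Vmax cancels, v₂/v₁ = [S]₂(Km+[S]₁) / [S]₁(Km+[S]₂).
= 3.35×(0.530+0.587) / (0.587×(0.530+3.35)) = 3.742/2.278 = 1.64.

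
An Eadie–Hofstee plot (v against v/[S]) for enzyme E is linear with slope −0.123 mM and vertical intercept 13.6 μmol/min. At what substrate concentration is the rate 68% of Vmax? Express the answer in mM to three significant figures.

0.261 mM

The Eadie–Hofstee slope gives Km = 0.123 mM (slope = −Km).
v/Vmax = [S]/(Km+[S]) = 0.68 ⇒ [S] = Km·0.68/(1−0.68) = 0.123 × 2.125 = 0.261 mM.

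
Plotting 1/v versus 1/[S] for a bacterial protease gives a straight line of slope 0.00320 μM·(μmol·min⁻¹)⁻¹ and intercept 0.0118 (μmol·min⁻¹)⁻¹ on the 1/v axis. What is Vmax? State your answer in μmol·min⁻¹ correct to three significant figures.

The y-intercept of a Lineweaver–Burk plot equals 1/Vmax, so Vmax = 1/0.0118 = 84.7 μmol·min⁻¹.

84.7 μmol·min⁻¹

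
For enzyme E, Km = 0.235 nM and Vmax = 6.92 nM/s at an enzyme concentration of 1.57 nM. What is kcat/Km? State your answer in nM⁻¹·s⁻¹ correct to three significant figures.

18.8 nM⁻¹·s⁻¹

kcat = Vmax/[E]total = 6.92/1.57 = 4.41 s⁻¹.
kcat/Km = 4.41/0.235 = 18.8 nM⁻¹·s⁻¹.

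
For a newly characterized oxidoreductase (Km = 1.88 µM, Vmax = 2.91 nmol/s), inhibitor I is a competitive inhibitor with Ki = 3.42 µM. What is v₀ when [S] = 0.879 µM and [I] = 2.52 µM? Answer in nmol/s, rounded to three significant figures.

0.617 nmol/s

α = 1 + [I]/Ki = 1 + 2.52/3.42 = 1.737.
For a competitive inhibitor, Vmax is unchanged and the apparent Km becomes α·Km: Km,app = 3.27 µM, Vmax,app = 2.91 nmol/s.
v = Vmax,app·[S]/(Km,app + [S]) = 2.91 × 0.879/(3.27 + 0.879) = 0.617 nmol/s.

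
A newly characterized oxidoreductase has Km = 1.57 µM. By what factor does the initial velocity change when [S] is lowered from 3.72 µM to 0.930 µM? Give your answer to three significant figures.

Since Vmax cancels, v₂/v₁ = [S]₂(Km+[S]₁) / [S]₁(Km+[S]₂).
= 0.930×(1.57+3.72) / (3.72×(1.57+0.930)) = 4.920/9.300 = 0.529.

0.529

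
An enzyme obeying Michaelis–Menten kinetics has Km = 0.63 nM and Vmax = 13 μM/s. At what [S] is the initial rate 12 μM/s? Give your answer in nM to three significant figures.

The required fractional saturation is v/Vmax = 12/13 = 0.9231.
Then [S]/(Km+[S]) = 0.9231 ⇒ [S] = 0.63 × 0.9231/(1 − 0.9231) = 7.56 nM.

7.56 nM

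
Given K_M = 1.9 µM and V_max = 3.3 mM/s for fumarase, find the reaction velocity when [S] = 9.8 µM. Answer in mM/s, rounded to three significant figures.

[S]/(Km+[S]) = 9.8/11.70 = 0.8376, the fractional saturation.
v = 0.8376 × Vmax = 0.8376 × 3.3 = 2.76 mM/s.

2.76 mM/s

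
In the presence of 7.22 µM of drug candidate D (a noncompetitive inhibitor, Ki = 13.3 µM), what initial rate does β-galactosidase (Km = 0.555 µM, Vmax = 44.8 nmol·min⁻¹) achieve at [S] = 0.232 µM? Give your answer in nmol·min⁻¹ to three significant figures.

8.56 nmol·min⁻¹

α = 1 + [I]/Ki = 1 + 7.22/13.3 = 1.543.
For a noncompetitive inhibitor, Vmax is reduced to Vmax/α while Km is unchanged: Km,app = 0.555 µM, Vmax,app = 29.0 nmol·min⁻¹.
v = Vmax,app·[S]/(Km,app + [S]) = 29.0 × 0.232/(0.555 + 0.232) = 8.56 nmol·min⁻¹.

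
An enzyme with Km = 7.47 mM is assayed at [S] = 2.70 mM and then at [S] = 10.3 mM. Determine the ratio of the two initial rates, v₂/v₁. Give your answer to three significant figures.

The fractional saturations are [S]/(Km+[S]) = 2.70/10.17 = 0.2655 and 10.3/17.77 = 0.5796.
v₂/v₁ is just their ratio: 0.5796/0.2655 = 2.18.

2.18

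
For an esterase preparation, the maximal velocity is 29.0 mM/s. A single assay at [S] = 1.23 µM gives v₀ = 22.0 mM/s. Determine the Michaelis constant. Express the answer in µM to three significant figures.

0.391 µM

v/Vmax = 22.0/29.0 = 0.7586 = [S]/(Km+[S]).
So Km + [S] = [S]/0.7586 = 1.621 µM, giving Km = 1.621 − 1.23 = 0.391 µM.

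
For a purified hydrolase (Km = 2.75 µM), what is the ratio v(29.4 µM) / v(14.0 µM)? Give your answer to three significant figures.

The fractional saturations are [S]/(Km+[S]) = 14.0/16.75 = 0.8358 and 29.4/32.15 = 0.9145.
v₂/v₁ is just their ratio: 0.9145/0.8358 = 1.09.

1.09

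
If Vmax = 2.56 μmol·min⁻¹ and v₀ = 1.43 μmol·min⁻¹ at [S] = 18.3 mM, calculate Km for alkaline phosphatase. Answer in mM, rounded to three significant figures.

14.5 mM

From v = Vmax[S]/(Km+[S]), Km = [S](Vmax − v)/v.
Km = 18.3 × (2.56 − 1.43) / 1.43 = 20.68/1.43 = 14.5 mM.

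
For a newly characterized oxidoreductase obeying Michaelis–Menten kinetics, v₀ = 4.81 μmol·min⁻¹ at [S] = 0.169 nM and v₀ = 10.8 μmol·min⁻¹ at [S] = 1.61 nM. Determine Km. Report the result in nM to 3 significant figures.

0.275 nM

In reciprocal form, 1/v = (Km/Vmax)·(1/[S]) + 1/Vmax. The two points give (1/[S], 1/v) = (5.917, 0.2079) and (0.6211, 0.09259).
Slope = (0.2079 − 0.09259)/(5.917 − 0.6211) = 0.02177; intercept = 0.2079 − 0.02177×5.917 = 0.07907.
Vmax = 1/intercept = 12.6 μmol·min⁻¹; Km = slope × Vmax = 0.02177 × 12.6 = 0.275 nM.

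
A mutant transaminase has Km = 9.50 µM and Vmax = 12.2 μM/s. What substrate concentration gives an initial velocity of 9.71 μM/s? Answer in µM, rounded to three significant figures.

The required fractional saturation is v/Vmax = 9.71/12.2 = 0.7959.
Then [S]/(Km+[S]) = 0.7959 ⇒ [S] = 9.50 × 0.7959/(1 − 0.7959) = 37.0 µM.

37.0 µM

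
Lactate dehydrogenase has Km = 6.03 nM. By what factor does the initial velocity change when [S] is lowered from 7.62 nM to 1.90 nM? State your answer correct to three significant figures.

0.429

Since Vmax cancels, v₂/v₁ = [S]₂(Km+[S]₁) / [S]₁(Km+[S]₂).
= 1.90×(6.03+7.62) / (7.62×(6.03+1.90)) = 25.94/60.43 = 0.429.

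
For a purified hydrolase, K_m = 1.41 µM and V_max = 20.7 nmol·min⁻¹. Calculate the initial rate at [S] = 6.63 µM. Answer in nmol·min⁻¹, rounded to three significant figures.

[S]/(Km+[S]) = 6.63/8.040 = 0.8246, the fractional saturation.
v = 0.8246 × Vmax = 0.8246 × 20.7 = 17.1 nmol·min⁻¹.

17.1 nmol·min⁻¹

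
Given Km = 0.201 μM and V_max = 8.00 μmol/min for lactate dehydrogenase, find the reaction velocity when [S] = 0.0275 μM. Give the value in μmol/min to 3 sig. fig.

v = Vmax·[S]/(Km + [S]) = 8.00 × 0.0275 / (0.201 + 0.0275)
  = 0.2200 / 0.2285 = 0.963 μmol/min.

0.963 μmol/min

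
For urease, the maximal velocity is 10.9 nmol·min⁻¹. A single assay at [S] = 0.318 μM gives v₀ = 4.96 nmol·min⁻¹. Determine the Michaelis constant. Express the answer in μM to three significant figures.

0.381 μM

v/Vmax = 4.96/10.9 = 0.4550 = [S]/(Km+[S]).
So Km + [S] = [S]/0.4550 = 0.6988 μM, giving Km = 0.6988 − 0.318 = 0.381 μM.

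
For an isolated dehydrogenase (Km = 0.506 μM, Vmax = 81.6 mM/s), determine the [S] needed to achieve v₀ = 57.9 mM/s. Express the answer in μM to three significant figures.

Rearranging v = Vmax[S]/(Km+[S]) gives [S] = Km·v/(Vmax − v).
[S] = 0.506 × 57.9 / (81.6 − 57.9) = 29.30/23.70 = 1.24 μM.

1.24 μM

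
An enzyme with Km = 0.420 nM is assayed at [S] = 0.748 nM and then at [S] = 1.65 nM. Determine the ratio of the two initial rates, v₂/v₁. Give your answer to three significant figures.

1.24

Since Vmax cancels, v₂/v₁ = [S]₂(Km+[S]₁) / [S]₁(Km+[S]₂).
= 1.65×(0.420+0.748) / (0.748×(0.420+1.65)) = 1.927/1.548 = 1.24.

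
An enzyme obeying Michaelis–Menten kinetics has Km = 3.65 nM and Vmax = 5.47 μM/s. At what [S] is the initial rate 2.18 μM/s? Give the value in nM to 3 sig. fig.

The required fractional saturation is v/Vmax = 2.18/5.47 = 0.3985.
Then [S]/(Km+[S]) = 0.3985 ⇒ [S] = 3.65 × 0.3985/(1 − 0.3985) = 2.42 nM.

2.42 nM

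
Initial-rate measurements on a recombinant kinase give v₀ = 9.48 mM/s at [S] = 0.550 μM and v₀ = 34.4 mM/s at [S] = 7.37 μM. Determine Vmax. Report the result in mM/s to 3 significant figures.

43.7 mM/s

From v = Vmax[S]/(Km+[S]), each point gives Vmax = v(Km+[S])/[S].
Equating: 9.48(Km+0.550)/0.550 = 34.4(Km+7.37)/7.37.
17.24·Km + 9.48 = 4.668·Km + 34.4, so (17.24 − 4.668)·Km = 34.4 − 9.48.
Km = 24.92/12.57 = 1.98 μM; then Vmax = 9.48(1.98+0.550)/0.550 = 43.7 mM/s.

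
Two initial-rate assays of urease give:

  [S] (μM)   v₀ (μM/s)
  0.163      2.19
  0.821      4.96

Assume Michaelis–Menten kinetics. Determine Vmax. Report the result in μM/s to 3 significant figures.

In reciprocal form, 1/v = (Km/Vmax)·(1/[S]) + 1/Vmax. The two points give (1/[S], 1/v) = (6.135, 0.4566) and (1.218, 0.2016).
Slope = (0.4566 − 0.2016)/(6.135 − 1.218) = 0.05186; intercept = 0.4566 − 0.05186×6.135 = 0.1384.
Vmax = 1/intercept = 7.22 μM/s; Km = slope × Vmax = 0.05186 × 7.22 = 0.375 μM.

7.22 μM/s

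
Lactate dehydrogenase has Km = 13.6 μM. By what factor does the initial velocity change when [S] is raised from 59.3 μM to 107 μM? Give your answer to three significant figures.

The fractional saturations are [S]/(Km+[S]) = 59.3/72.90 = 0.8134 and 107/120.6 = 0.8872.
v₂/v₁ is just their ratio: 0.8872/0.8134 = 1.09.

1.09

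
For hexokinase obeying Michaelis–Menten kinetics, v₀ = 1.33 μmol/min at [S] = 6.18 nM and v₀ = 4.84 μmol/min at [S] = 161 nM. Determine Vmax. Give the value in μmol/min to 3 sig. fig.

In reciprocal form, 1/v = (Km/Vmax)·(1/[S]) + 1/Vmax. The two points give (1/[S], 1/v) = (0.1618, 0.7519) and (0.006211, 0.2066).
Slope = (0.7519 − 0.2066)/(0.1618 − 0.006211) = 3.504; intercept = 0.7519 − 3.504×0.1618 = 0.1848.
Vmax = 1/intercept = 5.41 μmol/min; Km = slope × Vmax = 3.504 × 5.41 = 19.0 nM.

5.41 μmol/min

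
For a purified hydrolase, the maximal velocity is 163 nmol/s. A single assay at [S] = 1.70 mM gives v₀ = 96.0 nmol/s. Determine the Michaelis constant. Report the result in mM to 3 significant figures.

1.19 mM

From v = Vmax[S]/(Km+[S]), Km = [S](Vmax − v)/v.
Km = 1.70 × (163 − 96.0) / 96.0 = 113.9/96.0 = 1.19 mM.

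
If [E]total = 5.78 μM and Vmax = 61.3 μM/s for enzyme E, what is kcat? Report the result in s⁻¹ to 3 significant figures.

10.6 s⁻¹

kcat = Vmax/[E]total = 61.3 μM/s / 5.78 μM = 10.6 s⁻¹.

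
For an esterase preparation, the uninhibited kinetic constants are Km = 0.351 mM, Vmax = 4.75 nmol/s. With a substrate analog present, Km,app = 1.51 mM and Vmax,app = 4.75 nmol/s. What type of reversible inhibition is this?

Km increases (0.351 → 1.51 mM) while Vmax is unchanged — the hallmark of competitive inhibition.

competitive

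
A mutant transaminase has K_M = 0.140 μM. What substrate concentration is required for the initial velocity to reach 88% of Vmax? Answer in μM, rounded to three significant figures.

1.03 μM

v/Vmax = [S]/(Km+[S]) = 0.88, so [S] = Km·0.88/(1 − 0.88) = 0.140 × 7.333.
[S] = 1.03 μM.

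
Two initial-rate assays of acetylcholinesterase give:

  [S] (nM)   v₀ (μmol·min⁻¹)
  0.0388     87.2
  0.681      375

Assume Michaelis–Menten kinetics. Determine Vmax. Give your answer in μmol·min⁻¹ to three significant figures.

From v = Vmax[S]/(Km+[S]), each point gives Vmax = v(Km+[S])/[S].
Equating: 87.2(Km+0.0388)/0.0388 = 375(Km+0.681)/0.681.
2247·Km + 87.2 = 550.7·Km + 375, so (2247 − 550.7)·Km = 375 − 87.2.
Km = 287.8/1697 = 0.170 nM; then Vmax = 87.2(0.170+0.0388)/0.0388 = 468 μmol·min⁻¹.

468 μmol·min⁻¹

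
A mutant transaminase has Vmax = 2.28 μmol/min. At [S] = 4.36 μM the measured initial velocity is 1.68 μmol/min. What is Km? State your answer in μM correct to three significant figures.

v/Vmax = 1.68/2.28 = 0.7368 = [S]/(Km+[S]).
So Km + [S] = [S]/0.7368 = 5.917 μM, giving Km = 5.917 − 4.36 = 1.56 μM.

1.56 μM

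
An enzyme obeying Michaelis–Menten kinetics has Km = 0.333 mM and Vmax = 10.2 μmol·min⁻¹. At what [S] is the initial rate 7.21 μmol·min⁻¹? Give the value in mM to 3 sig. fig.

Rearranging v = Vmax[S]/(Km+[S]) gives [S] = Km·v/(Vmax − v).
[S] = 0.333 × 7.21 / (10.2 − 7.21) = 2.401/2.990 = 0.803 mM.

0.803 mM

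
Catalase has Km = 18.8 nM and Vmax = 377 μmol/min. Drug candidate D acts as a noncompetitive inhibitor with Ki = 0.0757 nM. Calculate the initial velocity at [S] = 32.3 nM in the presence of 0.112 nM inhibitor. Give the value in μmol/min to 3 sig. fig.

96.1 μmol/min

α = 1 + [I]/Ki = 1 + 0.112/0.0757 = 2.480.
For a noncompetitive inhibitor, Vmax is reduced to Vmax/α while Km is unchanged: Km,app = 18.8 nM, Vmax,app = 152 μmol/min.
v = Vmax,app·[S]/(Km,app + [S]) = 152 × 32.3/(18.8 + 32.3) = 96.1 μmol/min.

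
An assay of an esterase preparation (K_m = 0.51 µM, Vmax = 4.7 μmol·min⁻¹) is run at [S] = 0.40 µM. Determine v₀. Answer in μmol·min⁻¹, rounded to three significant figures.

2.07 μmol·min⁻¹

[S]/(Km+[S]) = 0.40/0.9100 = 0.4396, the fractional saturation.
v = 0.4396 × Vmax = 0.4396 × 4.7 = 2.07 μmol·min⁻¹.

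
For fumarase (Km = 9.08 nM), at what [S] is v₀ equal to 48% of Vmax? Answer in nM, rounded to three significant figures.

v/Vmax = [S]/(Km+[S]) = 0.48, so [S] = Km·0.48/(1 − 0.48) = 9.08 × 0.9231.
[S] = 8.38 nM.

8.38 nM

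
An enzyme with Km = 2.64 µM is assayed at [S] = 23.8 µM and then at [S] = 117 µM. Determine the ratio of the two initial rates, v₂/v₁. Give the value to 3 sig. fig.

Since Vmax cancels, v₂/v₁ = [S]₂(Km+[S]₁) / [S]₁(Km+[S]₂).
= 117×(2.64+23.8) / (23.8×(2.64+117)) = 3093/2847 = 1.09.

1.09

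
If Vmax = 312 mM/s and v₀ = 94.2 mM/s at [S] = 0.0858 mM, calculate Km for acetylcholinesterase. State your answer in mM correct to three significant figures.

0.198 mM

v/Vmax = 94.2/312 = 0.3019 = [S]/(Km+[S]).
So Km + [S] = [S]/0.3019 = 0.2842 mM, giving Km = 0.2842 − 0.0858 = 0.198 mM.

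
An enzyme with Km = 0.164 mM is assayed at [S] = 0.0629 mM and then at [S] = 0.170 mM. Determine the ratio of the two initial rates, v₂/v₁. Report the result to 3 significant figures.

1.84

Since Vmax cancels, v₂/v₁ = [S]₂(Km+[S]₁) / [S]₁(Km+[S]₂).
= 0.170×(0.164+0.0629) / (0.0629×(0.164+0.170)) = 0.03857/0.02101 = 1.84.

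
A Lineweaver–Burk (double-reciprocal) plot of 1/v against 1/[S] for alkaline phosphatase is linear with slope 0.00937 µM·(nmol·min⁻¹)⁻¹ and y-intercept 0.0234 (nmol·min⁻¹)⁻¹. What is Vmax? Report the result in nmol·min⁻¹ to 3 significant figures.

42.7 nmol·min⁻¹

The y-intercept of a Lineweaver–Burk plot equals 1/Vmax, so Vmax = 1/0.0234 = 42.7 nmol·min⁻¹.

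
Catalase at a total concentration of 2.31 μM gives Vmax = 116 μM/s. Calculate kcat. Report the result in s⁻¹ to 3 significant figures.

kcat = Vmax/[E]total = 116 μM/s / 2.31 μM = 50.2 s⁻¹.

50.2 s⁻¹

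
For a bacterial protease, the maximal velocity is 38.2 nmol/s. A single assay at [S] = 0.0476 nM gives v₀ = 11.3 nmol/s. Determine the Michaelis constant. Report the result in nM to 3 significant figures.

0.113 nM

From v = Vmax[S]/(Km+[S]), Km = [S](Vmax − v)/v.
Km = 0.0476 × (38.2 − 11.3) / 11.3 = 1.280/11.3 = 0.113 nM.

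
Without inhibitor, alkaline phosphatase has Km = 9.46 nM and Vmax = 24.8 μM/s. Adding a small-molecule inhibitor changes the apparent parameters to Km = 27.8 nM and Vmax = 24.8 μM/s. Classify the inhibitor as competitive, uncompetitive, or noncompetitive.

competitive

Km increases (9.46 → 27.8 nM) while Vmax is unchanged — the hallmark of competitive inhibition.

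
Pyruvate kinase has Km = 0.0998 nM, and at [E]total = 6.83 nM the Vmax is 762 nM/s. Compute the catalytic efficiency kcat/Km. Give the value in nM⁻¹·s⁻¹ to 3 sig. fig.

1120 nM⁻¹·s⁻¹

kcat = Vmax/[E]total = 762/6.83 = 112 s⁻¹.
kcat/Km = 112/0.0998 = 1120 nM⁻¹·s⁻¹.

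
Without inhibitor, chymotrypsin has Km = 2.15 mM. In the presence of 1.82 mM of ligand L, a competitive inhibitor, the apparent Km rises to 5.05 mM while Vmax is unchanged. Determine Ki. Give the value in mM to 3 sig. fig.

Competitive: Km,app = α·Km with α = 1 + [I]/Ki.
α = Km,app/Km = 5.05/2.15 = 2.349.
Since α = 1 + [I]/Ki, [I]/Ki = 2.349 − 1 = 1.349 and Ki = 1.82/1.349 = 1.35 mM.

1.35 mM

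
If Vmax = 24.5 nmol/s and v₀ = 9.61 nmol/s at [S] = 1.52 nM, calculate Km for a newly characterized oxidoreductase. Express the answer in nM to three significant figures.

From v = Vmax[S]/(Km+[S]), Km = [S](Vmax − v)/v.
Km = 1.52 × (24.5 − 9.61) / 9.61 = 22.63/9.61 = 2.36 nM.

2.36 nM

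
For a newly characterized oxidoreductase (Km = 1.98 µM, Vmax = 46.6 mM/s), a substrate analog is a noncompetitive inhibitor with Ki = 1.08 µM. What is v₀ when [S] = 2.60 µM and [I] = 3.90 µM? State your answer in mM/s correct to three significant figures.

5.74 mM/s

α = 1 + [I]/Ki = 1 + 3.90/1.08 = 4.611.
For a noncompetitive inhibitor, Vmax is reduced to Vmax/α while Km is unchanged: Km,app = 1.98 µM, Vmax,app = 10.1 mM/s.
v = Vmax,app·[S]/(Km,app + [S]) = 10.1 × 2.60/(1.98 + 2.60) = 5.74 mM/s.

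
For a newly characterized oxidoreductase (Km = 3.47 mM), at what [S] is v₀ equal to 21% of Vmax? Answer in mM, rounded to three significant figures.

v/Vmax = [S]/(Km+[S]) = 0.21, so [S] = Km·0.21/(1 − 0.21) = 3.47 × 0.2658.
[S] = 0.922 mM.

0.922 mM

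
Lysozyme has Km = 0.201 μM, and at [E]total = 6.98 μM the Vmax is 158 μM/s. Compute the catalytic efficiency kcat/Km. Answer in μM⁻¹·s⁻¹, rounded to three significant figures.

113 μM⁻¹·s⁻¹

kcat = Vmax/[E]total = 158/6.98 = 22.6 s⁻¹.
kcat/Km = 22.6/0.201 = 113 μM⁻¹·s⁻¹.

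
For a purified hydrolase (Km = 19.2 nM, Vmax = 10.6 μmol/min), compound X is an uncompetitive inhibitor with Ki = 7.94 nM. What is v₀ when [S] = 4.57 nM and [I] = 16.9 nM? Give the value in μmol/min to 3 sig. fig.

With α = 1 + [I]/Ki = 1 + 16.9/7.94 = 3.128, the uncompetitive rate law is v = (Vmax/α)·[S] / (Km/α + [S]).
v = (10.6/3.128)×4.57 / (19.2/3.128 + 4.57) = 15.48/10.71 = 1.45 μmol/min.

1.45 μmol/min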